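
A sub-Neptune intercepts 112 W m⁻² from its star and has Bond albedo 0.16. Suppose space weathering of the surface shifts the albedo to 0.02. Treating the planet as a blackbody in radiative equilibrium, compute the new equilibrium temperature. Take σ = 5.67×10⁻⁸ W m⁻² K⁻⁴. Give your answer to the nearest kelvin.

148 kelvin

With the new albedo, S(1−α₂)/4 = 27.44 W m⁻², so T₂ = 148.3 K.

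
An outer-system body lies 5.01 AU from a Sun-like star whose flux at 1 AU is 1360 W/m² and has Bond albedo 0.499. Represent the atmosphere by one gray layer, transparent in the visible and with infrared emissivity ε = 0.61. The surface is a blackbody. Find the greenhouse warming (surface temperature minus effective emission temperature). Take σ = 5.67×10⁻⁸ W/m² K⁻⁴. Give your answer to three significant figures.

9.96 kelvin

Flux at the orbit: S = 1360/(5.01)² = 54.18 W/m².
The planet radiates to space at T_e = [S(1−α)/(4σ)]^(1/4) = 104.6 K.
For a single slab of emissivity ε, T_s⁴ = 2T_e⁴/(2−ε); thus T_s = 104.6·(1.439)^(1/4) = 114.6 K.
Greenhouse warming: T_s − T_e = 9.960 K.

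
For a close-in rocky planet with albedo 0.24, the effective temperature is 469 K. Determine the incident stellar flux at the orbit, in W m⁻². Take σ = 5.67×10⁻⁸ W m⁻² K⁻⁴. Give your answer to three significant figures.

14400 W m⁻²

Invert the energy balance for S: S = 4σT⁴/(1−α).
σT⁴ = 5.67×10⁻⁸·(469)⁴ = 2743 W m⁻².
S = 4·2743/0.76 = 14440 W m⁻².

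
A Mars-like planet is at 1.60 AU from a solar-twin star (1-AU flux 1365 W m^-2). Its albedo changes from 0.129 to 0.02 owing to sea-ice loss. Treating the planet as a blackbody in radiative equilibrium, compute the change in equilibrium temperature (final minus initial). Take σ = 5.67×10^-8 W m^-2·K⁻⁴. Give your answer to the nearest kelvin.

Irradiance scales as 1/d², so S = 1365 W m^-2 × (1/1.60)² = 533.2 W m^-2.
With α = 0.129, T₁ = 212.7 K.
After:  T₂ = [533.2·0.98/(4σ)]^(1/4) = 219.1 K.
ΔT = T₂ − T₁ = 6.364 K.

6 K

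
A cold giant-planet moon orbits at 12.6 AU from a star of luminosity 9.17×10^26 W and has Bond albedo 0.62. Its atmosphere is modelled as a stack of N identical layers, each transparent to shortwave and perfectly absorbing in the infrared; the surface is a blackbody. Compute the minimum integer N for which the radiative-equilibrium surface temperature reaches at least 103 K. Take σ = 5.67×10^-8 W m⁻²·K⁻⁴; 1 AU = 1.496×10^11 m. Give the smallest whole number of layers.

Orbital distance: d = 12.6 AU = 1.885×10^12 m.
Spreading L over a sphere of radius d: S = 9.17×10^26/(4π·1.88×10^12²) = 20.54 W m⁻².
Top-of-atmosphere balance: σT_e⁴ = S(1−α)/4 = 1.951 W m⁻² → T_e = 76.59 K.
Since T_s⁴ = (N+1)T_e⁴, we need N ≥ (T_s/T_e)⁴ − 1 = 2.271.
Rounding up, N = 3.

3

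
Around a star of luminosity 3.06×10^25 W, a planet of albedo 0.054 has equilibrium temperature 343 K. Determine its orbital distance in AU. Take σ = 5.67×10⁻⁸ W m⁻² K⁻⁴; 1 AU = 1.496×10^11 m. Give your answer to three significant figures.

0.181 AU

Energy balance gives S = 4σT⁴/(1−α) = 3318 W m⁻².
From L = 4πd²S, d = √(3.06×10^25/(4π·3318)) = 2.709×10^10 m = 0.1811 AU.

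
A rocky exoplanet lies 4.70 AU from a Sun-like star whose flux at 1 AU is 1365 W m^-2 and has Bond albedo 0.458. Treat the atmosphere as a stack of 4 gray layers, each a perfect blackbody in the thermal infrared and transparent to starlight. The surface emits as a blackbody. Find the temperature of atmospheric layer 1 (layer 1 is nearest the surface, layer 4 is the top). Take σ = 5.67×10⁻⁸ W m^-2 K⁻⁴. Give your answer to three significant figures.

By the inverse-square law, S = 1365/4.70² = 61.79 W m^-2.
OLR = S(1−α)/4 = 8.373 W m^-2; the top layer radiates at T_e = 110.2 K.
In the N-layer model, layer k (counted from the surface) has T_k = (N+1−k)^(1/4)·T_e.
With k = 1: T_1 = (4+1−1)^¼·110.2 K = 155.9 K.

156 K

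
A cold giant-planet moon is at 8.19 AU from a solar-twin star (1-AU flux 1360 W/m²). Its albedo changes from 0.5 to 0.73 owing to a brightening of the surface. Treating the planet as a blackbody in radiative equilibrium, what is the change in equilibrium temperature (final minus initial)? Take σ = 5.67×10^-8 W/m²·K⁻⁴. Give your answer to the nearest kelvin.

-12 K

Irradiance scales as 1/d², so S = 1360 W/m² × (1/8.19)² = 20.28 W/m².
With α = 0.5, T₁ = 81.77 K.
After:  T₂ = [20.28·0.27/(4σ)]^(1/4) = 70.09 K.
Change: 70.09 − 81.77 = -11.67 K.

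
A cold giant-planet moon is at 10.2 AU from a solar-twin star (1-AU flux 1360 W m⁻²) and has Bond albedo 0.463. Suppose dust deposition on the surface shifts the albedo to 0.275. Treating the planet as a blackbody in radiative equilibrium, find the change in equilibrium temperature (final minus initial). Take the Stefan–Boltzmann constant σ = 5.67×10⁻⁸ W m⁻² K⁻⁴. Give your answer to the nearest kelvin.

By the inverse-square law, S = 1360/10.2² = 13.07 W m⁻².
With α = 0.463, T₁ = 74.59 K.
After:  T₂ = [13.07·0.725/(4σ)]^(1/4) = 80.40 K.
Change: 80.40 − 74.59 = 5.813 K.

6 kelvin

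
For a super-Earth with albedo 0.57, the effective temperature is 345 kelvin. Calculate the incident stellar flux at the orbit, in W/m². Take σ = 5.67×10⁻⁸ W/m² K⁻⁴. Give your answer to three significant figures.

From S(1−α)/4 = σT⁴: S = 4σT⁴/(1−α).
The emitted flux is σT⁴ = 803.3 W/m².
S = 4·803.3/0.43 = 7472 W/m².

7470 W/m²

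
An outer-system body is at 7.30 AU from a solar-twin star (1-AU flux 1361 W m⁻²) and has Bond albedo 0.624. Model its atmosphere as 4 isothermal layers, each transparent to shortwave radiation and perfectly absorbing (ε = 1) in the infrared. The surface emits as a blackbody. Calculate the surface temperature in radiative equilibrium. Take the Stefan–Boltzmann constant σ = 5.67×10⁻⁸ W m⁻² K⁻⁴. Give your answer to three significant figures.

121 K

Irradiance scales as 1/d², so S = 1361 W m⁻² × (1/7.30)² = 25.54 W m⁻².
OLR = S(1−α)/4 = 2.401 W m⁻²; the top layer radiates at T_e = 80.67 K.
For an N-layer opaque stack, T_s⁴ = (N+1)T_e⁴, hence T_s = (5)^(1/4)×80.67 K = 120.6 K.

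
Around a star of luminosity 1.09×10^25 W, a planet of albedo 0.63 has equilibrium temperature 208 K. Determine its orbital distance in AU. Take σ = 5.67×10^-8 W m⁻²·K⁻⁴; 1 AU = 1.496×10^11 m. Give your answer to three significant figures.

0.184 AU

Energy balance gives S = 4σT⁴/(1−α) = 1147 W m⁻².
S = L/(4πd²) → d = √(L/4πS) = √(1.09×10^25/(4π·1147)) = 2.750×10^10 m = 0.1838 AU.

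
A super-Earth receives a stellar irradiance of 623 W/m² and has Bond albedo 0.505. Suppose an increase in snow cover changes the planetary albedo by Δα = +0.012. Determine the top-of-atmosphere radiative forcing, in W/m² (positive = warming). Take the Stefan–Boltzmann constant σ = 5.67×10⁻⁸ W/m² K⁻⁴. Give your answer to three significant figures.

-1.87 W/m²

ΔF = −(S/4)Δα = −(623.0/4)×(+0.012) = -1.869 W/m².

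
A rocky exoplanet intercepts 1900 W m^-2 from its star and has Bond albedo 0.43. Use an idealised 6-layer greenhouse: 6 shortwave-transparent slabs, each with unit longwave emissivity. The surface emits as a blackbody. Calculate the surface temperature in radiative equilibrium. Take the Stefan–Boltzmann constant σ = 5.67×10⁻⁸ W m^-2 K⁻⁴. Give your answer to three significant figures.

OLR = S(1−α)/4 = 270.8 W m^-2; the top layer radiates at T_e = 262.9 K.
Layer-by-layer balance gives σT_s⁴ = (N+1)σT_e⁴, so T_s = 7^¼·262.9 = 427.6 K.

428 K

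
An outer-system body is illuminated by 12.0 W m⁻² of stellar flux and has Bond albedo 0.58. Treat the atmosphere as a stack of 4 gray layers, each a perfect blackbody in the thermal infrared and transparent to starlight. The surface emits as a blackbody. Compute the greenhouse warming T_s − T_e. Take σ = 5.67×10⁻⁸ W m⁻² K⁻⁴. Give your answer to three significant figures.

The effective emission temperature is T_e = [S(1−α)/(4σ)]^¼ = 68.66 K.
T_s = (N+1)^(1/4)·T_e = 102.7 K.
Warming: T_s − T_e = 34.01 K.

34.0 kelvin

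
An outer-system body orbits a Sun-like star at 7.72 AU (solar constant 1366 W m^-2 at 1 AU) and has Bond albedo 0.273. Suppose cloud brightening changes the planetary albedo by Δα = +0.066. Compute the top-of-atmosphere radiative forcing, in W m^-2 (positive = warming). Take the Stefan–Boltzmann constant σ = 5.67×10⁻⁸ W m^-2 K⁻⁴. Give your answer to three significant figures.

By the inverse-square law, S = 1366/7.72² = 22.92 W m^-2.
The change in absorbed flux is Δ[S(1−α)/4] = −SΔα/4 = -0.3782 W m^-2.

-0.378 W m^-2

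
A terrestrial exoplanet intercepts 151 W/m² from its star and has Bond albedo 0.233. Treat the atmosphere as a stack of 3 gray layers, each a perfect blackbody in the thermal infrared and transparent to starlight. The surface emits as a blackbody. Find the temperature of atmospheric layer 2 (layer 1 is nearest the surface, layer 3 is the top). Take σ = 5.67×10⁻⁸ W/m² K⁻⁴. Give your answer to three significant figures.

The effective emission temperature is T_e = [S(1−α)/(4σ)]^¼ = 150.3 K.
Each opaque layer satisfies 2T_j⁴ = T_{j−1}⁴ + T_{j+1}⁴, giving T_k⁴ = (N+1−k)T_e⁴.
T_2 = (2)^(1/4)·150.3 = 178.8 K.

179 kelvin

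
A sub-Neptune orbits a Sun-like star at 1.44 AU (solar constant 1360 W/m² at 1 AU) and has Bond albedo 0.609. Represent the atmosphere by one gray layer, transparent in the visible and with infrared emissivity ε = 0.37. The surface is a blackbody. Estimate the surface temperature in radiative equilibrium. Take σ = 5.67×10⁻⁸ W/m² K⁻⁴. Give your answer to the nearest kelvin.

Irradiance scales as 1/d², so S = 1360 W/m² × (1/1.44)² = 655.9 W/m².
Effective emission temperature (TOA balance): σT_e⁴ = S(1−α)/4 = 64.11 W/m² → T_e = 183.4 K.
The surface balance (absorbed SW + ε·downward IR = σT_s⁴) with T_a⁴ = T_s⁴/2 reduces to T_s = T_e·[2/(2−ε)]^¼ = 193.0 K.

193 K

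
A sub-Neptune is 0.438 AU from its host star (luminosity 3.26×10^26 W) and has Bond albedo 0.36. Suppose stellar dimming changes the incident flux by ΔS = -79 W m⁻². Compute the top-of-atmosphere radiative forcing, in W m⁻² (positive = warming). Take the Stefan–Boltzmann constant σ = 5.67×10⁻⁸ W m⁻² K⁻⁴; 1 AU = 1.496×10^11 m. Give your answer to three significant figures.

-12.6 W m⁻²

Orbital distance: d = 0.438 AU = 6.552×10^10 m.
Spreading L over a sphere of radius d: S = 3.26×10^26/(4π·6.55×10^10²) = 6042 W m⁻².
TOA radiative forcing: ΔF = (1−α)ΔS/4 = 0.64·(-79)/4 = -12.64 W m⁻².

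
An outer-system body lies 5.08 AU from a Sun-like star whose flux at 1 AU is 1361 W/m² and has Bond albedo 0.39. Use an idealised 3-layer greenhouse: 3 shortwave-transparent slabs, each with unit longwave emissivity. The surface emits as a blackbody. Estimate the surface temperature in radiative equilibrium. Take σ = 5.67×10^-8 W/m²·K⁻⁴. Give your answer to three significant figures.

By the inverse-square law, S = 1361/5.08² = 52.74 W/m².
OLR = S(1−α)/4 = 8.043 W/m²; the top layer radiates at T_e = 109.1 K.
For an N-layer opaque stack, T_s⁴ = (N+1)T_e⁴, hence T_s = (4)^(1/4)×109.1 K = 154.3 K.

154 kelvin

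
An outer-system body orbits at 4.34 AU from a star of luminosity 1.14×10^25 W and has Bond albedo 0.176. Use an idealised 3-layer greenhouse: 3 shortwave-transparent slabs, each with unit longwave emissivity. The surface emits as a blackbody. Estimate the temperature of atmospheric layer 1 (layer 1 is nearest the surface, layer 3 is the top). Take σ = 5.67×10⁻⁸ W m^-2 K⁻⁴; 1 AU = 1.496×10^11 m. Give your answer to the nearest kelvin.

Orbital distance: d = 4.34 AU = 6.493×10^11 m.
Spreading L over a sphere of radius d: S = 1.14×10^25/(4π·6.49×10^11²) = 2.152 W m^-2.
Top-of-atmosphere balance: σT_e⁴ = S(1−α)/4 = 0.4433 W m^-2 → T_e = 52.88 K.
Each opaque layer satisfies 2T_j⁴ = T_{j−1}⁴ + T_{j+1}⁴, giving T_k⁴ = (N+1−k)T_e⁴.
T_1 = (3)^(1/4)·52.88 = 69.59 K.

70 kelvin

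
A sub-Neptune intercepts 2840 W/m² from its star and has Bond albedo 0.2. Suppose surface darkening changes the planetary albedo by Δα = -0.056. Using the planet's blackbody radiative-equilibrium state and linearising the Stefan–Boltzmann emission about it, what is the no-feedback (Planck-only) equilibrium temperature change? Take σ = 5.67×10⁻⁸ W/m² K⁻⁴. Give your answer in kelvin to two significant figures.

The baseline emission temperature is T_e = 316.4 K.
ΔF = −(S/4)Δα = −(2840/4)×(-0.056) = 39.76 W/m².
Planck response: λ_P = 4σT_e³ = 4·5.67×10⁻⁸·(316.4)³ = 7.182 W/m²/K.
So ΔT₀ = 39.76/7.182 = 5.54 K.

5.5 K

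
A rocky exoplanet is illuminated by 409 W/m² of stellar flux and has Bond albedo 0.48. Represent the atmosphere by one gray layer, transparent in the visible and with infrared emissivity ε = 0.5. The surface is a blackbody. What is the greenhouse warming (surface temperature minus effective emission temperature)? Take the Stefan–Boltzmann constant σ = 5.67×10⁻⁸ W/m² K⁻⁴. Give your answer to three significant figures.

13.0 kelvin

At the top of the atmosphere, σT_e⁴ = S(1−α)/4 = 53.17 W/m², giving T_e = 175.0 K.
Surface balance with a leaky layer gives σT_s⁴ = σT_e⁴·2/(2−ε), so T_s = T_e·[2/(2−0.5)]^(1/4) = 188.0 K.
Greenhouse warming: T_s − T_e = 13.05 K.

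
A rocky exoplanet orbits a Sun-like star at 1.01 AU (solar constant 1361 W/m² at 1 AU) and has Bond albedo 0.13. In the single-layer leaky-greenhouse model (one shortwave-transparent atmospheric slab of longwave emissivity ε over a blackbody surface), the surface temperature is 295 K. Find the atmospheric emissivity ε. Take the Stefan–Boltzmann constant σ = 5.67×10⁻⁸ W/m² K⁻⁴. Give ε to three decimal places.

0.648

Flux at the orbit: S = 1361/(1.01)² = 1334 W/m².
First, T_e = [1334·(1−0.13)/(4σ)]^(1/4) = 267.5 K.
T_s⁴ = T_e⁴·2/(2−ε) → ε = 2 − 2(T_e/T_s)⁴ = 2 − 2·(267.5/295)⁴ = 0.6484.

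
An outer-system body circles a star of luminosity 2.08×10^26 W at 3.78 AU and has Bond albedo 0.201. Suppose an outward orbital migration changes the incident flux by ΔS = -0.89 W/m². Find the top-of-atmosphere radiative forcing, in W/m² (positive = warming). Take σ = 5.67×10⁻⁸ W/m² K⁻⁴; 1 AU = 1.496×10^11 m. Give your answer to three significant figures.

-0.178 W/m²

d = 3.78 × 1.496×10^11 m = 5.655×10^11 m.
Flux at the orbit: S = L/(4πd²) = 2.08×10^26/(4π·(5.65×10^11)²) = 51.76 W/m².
TOA radiative forcing: ΔF = (1−α)ΔS/4 = 0.799·(-0.89)/4 = -0.1778 W/m².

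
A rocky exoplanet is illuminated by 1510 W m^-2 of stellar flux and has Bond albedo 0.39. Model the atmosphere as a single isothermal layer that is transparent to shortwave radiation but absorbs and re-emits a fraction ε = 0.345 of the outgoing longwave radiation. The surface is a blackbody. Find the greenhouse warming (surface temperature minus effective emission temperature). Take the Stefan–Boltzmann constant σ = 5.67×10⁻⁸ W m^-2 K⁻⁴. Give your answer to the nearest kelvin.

The planet radiates to space at T_e = [S(1−α)/(4σ)]^(1/4) = 252.4 K.
The surface balance (absorbed SW + ε·downward IR = σT_s⁴) with T_a⁴ = T_s⁴/2 reduces to T_s = T_e·[2/(2−ε)]^¼ = 264.7 K.
Greenhouse warming: T_s − T_e = 12.24 K.

12 K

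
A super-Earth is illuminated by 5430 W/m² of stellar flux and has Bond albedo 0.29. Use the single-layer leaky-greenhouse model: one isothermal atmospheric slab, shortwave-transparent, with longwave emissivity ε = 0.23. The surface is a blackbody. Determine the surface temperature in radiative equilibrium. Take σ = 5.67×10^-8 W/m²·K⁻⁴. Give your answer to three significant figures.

Effective emission temperature (TOA balance): σT_e⁴ = S(1−α)/4 = 963.8 W/m² → T_e = 361.1 K.
For a single slab of emissivity ε, T_s⁴ = 2T_e⁴/(2−ε); thus T_s = 361.1·(1.13)^(1/4) = 372.3 K.

372 K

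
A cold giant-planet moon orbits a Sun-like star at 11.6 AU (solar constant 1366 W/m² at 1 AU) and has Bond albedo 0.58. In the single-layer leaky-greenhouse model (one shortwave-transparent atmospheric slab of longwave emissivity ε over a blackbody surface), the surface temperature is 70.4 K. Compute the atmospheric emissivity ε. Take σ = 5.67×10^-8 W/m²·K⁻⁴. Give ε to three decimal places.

0.469

By the inverse-square law, S = 1366/11.6² = 10.15 W/m².
First, T_e = [10.15·(1−0.58)/(4σ)]^(1/4) = 65.85 K.
Inverting T_s⁴ = 2T_e⁴/(2−ε): (T_e/T_s)⁴ = 0.7653, so ε = 2(1 − 0.7653) = 0.4693.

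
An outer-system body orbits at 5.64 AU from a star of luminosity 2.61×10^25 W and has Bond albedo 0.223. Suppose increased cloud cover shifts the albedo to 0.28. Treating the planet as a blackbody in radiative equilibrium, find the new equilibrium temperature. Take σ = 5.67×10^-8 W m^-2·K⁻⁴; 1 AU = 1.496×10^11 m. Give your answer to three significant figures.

d = 5.64 × 1.496×10^11 m = 8.437×10^11 m.
Spreading L over a sphere of radius d: S = 2.61×10^25/(4π·8.44×10^11²) = 2.917 W m^-2.
T₂ = [S(1−α₂)/(4σ)]^(1/4) = [2.917·0.72/(4σ)]^(1/4) = 55.17 K.

55.2 K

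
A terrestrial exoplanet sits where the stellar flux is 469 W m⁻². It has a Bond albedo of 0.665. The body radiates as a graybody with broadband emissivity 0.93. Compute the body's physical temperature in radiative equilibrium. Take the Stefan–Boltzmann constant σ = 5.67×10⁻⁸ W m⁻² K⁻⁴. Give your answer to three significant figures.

The planet absorbs (1−α)S over its disc πR² and re-emits over 4πR², so the mean absorbed flux is (1−0.665)·469.0/4 = 39.28 W m⁻².
Radiative balance εσT⁴ = 39.28 gives T = [39.28/(0.93·σ)]^(1/4) = 165.2 K.

165 kelvin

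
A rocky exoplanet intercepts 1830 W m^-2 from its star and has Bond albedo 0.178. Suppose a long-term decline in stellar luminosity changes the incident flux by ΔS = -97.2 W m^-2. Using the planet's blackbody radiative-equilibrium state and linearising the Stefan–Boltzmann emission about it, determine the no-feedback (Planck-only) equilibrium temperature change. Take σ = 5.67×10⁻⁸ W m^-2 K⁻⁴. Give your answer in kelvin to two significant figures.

Unperturbed T_e = [1830·(1−0.178)/(4σ)]^¼ = 285.4 K.
Only a fraction (1−α) is absorbed and it's spread over 4πR², so ΔF = (1−α)ΔS/4 = -19.97 W m^-2.
The Planck feedback parameter is 4σT_e³ = 5.271 W m^-2/K.
So ΔT₀ = -19.97/5.271 = -3.79 K.

-3.8 K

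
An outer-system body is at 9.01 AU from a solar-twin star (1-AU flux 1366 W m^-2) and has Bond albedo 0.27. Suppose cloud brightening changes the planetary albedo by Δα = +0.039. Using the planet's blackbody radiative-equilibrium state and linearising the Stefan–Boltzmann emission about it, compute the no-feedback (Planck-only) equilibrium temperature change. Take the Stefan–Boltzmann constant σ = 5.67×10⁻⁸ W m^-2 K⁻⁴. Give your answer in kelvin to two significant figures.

-1.1 kelvin

Flux at the orbit: S = 1366/(9.01)² = 16.83 W m^-2.
Unperturbed T_e = [16.83·(1−0.27)/(4σ)]^¼ = 85.79 K.
The change in absorbed flux is Δ[S(1−α)/4] = −SΔα/4 = -0.1641 W m^-2.
Linearising σT⁴ gives d(σT⁴)/dT = 4σT_e³ = 0.1432 W m^-2 per K.
So ΔT₀ = -0.1641/0.1432 = -1.15 K.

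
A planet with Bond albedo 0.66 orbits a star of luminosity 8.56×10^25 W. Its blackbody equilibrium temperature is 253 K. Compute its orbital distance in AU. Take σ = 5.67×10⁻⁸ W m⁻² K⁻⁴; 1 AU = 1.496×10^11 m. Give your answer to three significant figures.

The flux needed for this T is 4σT⁴/(1−0.66) = 2733 W m⁻².
Then d = [L/(4πS)]^(1/2) = 4.992×10^10 m, i.e. 0.3337 AU.

0.334 AU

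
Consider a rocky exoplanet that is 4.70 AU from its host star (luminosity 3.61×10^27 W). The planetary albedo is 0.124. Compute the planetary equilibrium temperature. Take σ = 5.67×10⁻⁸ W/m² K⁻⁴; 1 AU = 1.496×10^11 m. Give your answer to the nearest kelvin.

218 K

Orbital distance: d = 4.70 AU = 7.031×10^11 m.
Spreading L over a sphere of radius d: S = 3.61×10^27/(4π·7.03×10^11²) = 581.1 W/m².
Absorbed flux (global mean): S(1−α)/4 = 581.1·0.876/4 = 127.3 W/m².
In equilibrium σT⁴ equals this, so T = 217.7 K.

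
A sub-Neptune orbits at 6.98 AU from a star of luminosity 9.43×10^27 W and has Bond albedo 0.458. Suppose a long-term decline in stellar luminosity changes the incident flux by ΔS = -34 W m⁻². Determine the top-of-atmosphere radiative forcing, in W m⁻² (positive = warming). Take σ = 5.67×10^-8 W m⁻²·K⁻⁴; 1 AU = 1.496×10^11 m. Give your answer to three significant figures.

-4.61 W m⁻²

Orbital distance: d = 6.98 AU = 1.044×10^12 m.
Spreading L over a sphere of radius d: S = 9.43×10^27/(4π·1.04×10^12²) = 688.2 W m⁻².
TOA radiative forcing: ΔF = (1−α)ΔS/4 = 0.542·(-34)/4 = -4.607 W m⁻².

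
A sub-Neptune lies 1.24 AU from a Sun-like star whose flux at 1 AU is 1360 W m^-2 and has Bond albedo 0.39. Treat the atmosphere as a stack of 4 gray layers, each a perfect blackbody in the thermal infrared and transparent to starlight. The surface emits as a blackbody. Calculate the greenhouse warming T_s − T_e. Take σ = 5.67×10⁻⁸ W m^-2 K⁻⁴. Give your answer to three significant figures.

By the inverse-square law, S = 1360/1.24² = 884.5 W m^-2.
OLR = S(1−α)/4 = 134.9 W m^-2; the top layer radiates at T_e = 220.8 K.
Surface: T_s = (5)^¼·T_e = 330.2 K.
So the greenhouse effect raises the surface by 330.2 − 220.8 = 109.4 K.

109 K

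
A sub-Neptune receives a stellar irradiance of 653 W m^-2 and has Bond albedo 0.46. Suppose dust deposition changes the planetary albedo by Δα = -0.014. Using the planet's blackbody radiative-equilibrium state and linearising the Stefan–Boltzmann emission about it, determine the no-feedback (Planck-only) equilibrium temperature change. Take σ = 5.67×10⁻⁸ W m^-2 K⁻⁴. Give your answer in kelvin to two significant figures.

Reference equilibrium: T_e = [S(1−α)/(4σ)]^(1/4) = 198.6 K.
TOA radiative forcing: ΔF = −S·Δα/4 = −653.0·(-0.014)/4 = 2.285 W m^-2.
Planck response: λ_P = 4σT_e³ = 4·5.67×10⁻⁸·(198.6)³ = 1.776 W m^-2/K.
Hence the no-feedback warming is ΔF/(4σT_e³) = 1.29 K.

1.3 K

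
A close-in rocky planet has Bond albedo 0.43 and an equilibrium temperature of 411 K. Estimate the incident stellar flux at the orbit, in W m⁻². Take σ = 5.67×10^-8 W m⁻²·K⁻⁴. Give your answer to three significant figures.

11400 W m⁻²

From S(1−α)/4 = σT⁴: S = 4σT⁴/(1−α).
The emitted flux is σT⁴ = 1618 W m⁻².
S = 4·1618/0.57 = 11350 W m⁻².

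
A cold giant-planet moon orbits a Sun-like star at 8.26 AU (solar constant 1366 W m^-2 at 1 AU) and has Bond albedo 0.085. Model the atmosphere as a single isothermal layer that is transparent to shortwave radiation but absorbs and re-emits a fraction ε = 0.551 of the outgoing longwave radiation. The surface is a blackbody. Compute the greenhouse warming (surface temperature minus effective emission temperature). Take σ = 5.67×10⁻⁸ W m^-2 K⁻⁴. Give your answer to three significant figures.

Irradiance scales as 1/d², so S = 1366 W m^-2 × (1/8.26)² = 20.02 W m^-2.
Effective emission temperature (TOA balance): σT_e⁴ = S(1−α)/4 = 4.580 W m^-2 → T_e = 94.80 K.
The surface balance (absorbed SW + ε·downward IR = σT_s⁴) with T_a⁴ = T_s⁴/2 reduces to T_s = T_e·[2/(2−ε)]^¼ = 102.8 K.
T_s − T_e = 102.8 − 94.80 = 7.954 K.

7.95 kelvin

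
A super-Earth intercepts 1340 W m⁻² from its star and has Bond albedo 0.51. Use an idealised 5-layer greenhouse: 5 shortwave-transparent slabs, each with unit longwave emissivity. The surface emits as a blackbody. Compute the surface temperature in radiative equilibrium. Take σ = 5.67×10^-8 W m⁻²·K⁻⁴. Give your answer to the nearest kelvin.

OLR = S(1−α)/4 = 164.2 W m⁻²; the top layer radiates at T_e = 232.0 K.
For an N-layer opaque stack, T_s⁴ = (N+1)T_e⁴, hence T_s = (6)^(1/4)×232.0 K = 363.0 K.

363 K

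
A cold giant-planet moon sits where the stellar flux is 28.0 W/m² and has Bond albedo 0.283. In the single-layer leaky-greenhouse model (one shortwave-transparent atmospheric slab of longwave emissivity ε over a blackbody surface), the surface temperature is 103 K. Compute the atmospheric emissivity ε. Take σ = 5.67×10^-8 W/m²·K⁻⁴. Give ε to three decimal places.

0.427

Effective temperature: T_e = [S(1−α)/(4σ)]^(1/4) = 97.00 K.
T_s⁴ = T_e⁴·2/(2−ε) → ε = 2 − 2(T_e/T_s)⁴ = 2 − 2·(97.00/103)⁴ = 0.4270.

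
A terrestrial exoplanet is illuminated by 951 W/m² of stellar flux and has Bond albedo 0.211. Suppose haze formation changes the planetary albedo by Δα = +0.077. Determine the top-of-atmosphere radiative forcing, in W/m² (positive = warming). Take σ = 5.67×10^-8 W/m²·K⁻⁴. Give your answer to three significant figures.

ΔF = −(S/4)Δα = −(951.0/4)×(+0.077) = -18.31 W/m².

-18.3 W/m²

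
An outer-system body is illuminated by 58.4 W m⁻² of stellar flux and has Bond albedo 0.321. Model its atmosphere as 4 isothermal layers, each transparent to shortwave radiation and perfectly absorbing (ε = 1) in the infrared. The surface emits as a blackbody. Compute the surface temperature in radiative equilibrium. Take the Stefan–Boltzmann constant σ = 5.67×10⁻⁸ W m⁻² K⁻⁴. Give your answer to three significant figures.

172 K

OLR = S(1−α)/4 = 9.913 W m⁻²; the top layer radiates at T_e = 115.0 K.
For an N-layer opaque stack, T_s⁴ = (N+1)T_e⁴, hence T_s = (5)^(1/4)×115.0 K = 172.0 K.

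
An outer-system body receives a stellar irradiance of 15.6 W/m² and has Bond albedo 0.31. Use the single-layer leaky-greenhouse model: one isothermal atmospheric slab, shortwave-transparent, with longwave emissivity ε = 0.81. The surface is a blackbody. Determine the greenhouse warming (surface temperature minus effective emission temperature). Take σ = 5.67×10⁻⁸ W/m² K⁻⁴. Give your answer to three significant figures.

The planet radiates to space at T_e = [S(1−α)/(4σ)]^(1/4) = 83.00 K.
The surface balance (absorbed SW + ε·downward IR = σT_s⁴) with T_a⁴ = T_s⁴/2 reduces to T_s = T_e·[2/(2−ε)]^¼ = 94.50 K.
The atmosphere warms the surface by 11.50 K.

11.5 K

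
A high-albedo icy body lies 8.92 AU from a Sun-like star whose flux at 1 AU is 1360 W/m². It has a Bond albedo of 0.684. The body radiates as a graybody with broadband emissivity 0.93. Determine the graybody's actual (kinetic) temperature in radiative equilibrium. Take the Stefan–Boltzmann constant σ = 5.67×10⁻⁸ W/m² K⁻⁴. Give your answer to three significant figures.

71.1 K

By the inverse-square law, S = 1360/8.92² = 17.09 W/m².
Absorbed flux (global mean): S(1−α)/4 = 17.09·0.316/4 = 1.350 W/m².
Radiative balance εσT⁴ = 1.350 gives T = [1.350/(0.93·σ)]^(1/4) = 71.14 K.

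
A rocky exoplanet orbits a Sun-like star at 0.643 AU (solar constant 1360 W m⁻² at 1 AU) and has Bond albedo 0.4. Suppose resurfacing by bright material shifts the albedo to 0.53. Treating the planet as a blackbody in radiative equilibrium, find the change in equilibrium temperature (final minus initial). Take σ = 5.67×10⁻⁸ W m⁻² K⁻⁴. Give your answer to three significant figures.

-18.1 kelvin

Flux at the orbit: S = 1360/(0.643)² = 3289 W m⁻².
With α = 0.4, T₁ = 305.4 K.
With α = 0.53, T₂ = 287.3 K.
Change: 287.3 − 305.4 = -18.09 K.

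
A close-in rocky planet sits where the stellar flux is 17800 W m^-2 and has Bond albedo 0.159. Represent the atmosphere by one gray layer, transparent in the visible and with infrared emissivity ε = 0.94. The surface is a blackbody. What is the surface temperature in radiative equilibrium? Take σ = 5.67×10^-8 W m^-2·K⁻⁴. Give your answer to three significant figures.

The planet radiates to space at T_e = [S(1−α)/(4σ)]^(1/4) = 506.9 K.
Surface balance with a leaky layer gives σT_s⁴ = σT_e⁴·2/(2−ε), so T_s = T_e·[2/(2−0.94)]^(1/4) = 594.1 K.

594 kelvin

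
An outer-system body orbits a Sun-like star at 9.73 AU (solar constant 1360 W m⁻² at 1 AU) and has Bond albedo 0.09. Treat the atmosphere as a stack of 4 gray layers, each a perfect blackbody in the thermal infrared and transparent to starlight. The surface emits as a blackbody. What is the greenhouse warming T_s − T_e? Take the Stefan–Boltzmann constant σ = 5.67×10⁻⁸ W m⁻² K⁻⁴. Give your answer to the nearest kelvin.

43 kelvin

Irradiance scales as 1/d², so S = 1360 W m⁻² × (1/9.73)² = 14.37 W m⁻².
Top-of-atmosphere balance: σT_e⁴ = S(1−α)/4 = 3.268 W m⁻² → T_e = 87.13 K.
T_s = (N+1)^(1/4)·T_e = 130.3 K.
So the greenhouse effect raises the surface by 130.3 − 87.13 = 43.16 K.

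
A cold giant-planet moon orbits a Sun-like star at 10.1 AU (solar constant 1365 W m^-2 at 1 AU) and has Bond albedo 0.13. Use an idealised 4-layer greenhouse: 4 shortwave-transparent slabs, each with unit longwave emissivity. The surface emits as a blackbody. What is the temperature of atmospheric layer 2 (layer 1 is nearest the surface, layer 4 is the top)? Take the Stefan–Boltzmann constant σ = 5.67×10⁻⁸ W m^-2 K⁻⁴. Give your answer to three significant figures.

By the inverse-square law, S = 1365/10.1² = 13.38 W m^-2.
The effective emission temperature is T_e = [S(1−α)/(4σ)]^¼ = 84.64 K.
Each opaque layer satisfies 2T_j⁴ = T_{j−1}⁴ + T_{j+1}⁴, giving T_k⁴ = (N+1−k)T_e⁴.
T_2 = (3)^(1/4)·84.64 = 111.4 K.

111 K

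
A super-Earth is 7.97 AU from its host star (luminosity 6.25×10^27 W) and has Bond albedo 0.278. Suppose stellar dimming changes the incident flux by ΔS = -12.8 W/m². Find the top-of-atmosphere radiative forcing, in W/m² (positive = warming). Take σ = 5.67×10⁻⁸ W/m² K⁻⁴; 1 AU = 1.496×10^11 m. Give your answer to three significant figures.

Orbital distance: d = 7.97 AU = 1.192×10^12 m.
Spreading L over a sphere of radius d: S = 6.25×10^27/(4π·1.19×10^12²) = 349.9 W/m².
TOA radiative forcing: ΔF = (1−α)ΔS/4 = 0.722·(-12.8)/4 = -2.310 W/m².

-2.31 W/m²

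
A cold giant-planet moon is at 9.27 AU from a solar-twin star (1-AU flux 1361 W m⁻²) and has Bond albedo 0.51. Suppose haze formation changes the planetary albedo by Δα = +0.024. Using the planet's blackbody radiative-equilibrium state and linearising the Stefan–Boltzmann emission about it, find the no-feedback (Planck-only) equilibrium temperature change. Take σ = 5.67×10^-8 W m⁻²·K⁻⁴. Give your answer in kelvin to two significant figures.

Irradiance scales as 1/d², so S = 1361 W m⁻² × (1/9.27)² = 15.84 W m⁻².
Unperturbed T_e = [15.84·(1−0.51)/(4σ)]^¼ = 76.48 K.
The change in absorbed flux is Δ[S(1−α)/4] = −SΔα/4 = -0.09503 W m⁻².
Planck response: λ_P = 4σT_e³ = 4·5.67×10⁻⁸·(76.48)³ = 0.1015 W m⁻²/K.
ΔT₀ = ΔF/λ_P = -0.09503/0.1015 = -0.937 K.

-0.94 K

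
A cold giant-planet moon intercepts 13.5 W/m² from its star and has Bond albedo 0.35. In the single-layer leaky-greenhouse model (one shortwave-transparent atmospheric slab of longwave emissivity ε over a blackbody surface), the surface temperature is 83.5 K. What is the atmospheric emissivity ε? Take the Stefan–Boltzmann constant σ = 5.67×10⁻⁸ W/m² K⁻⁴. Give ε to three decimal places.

Effective temperature: T_e = [S(1−α)/(4σ)]^(1/4) = 78.87 K.
Since (2−ε)/2 = (T_e/T_s)⁴ = 0.7959, ε = 0.4082.

0.408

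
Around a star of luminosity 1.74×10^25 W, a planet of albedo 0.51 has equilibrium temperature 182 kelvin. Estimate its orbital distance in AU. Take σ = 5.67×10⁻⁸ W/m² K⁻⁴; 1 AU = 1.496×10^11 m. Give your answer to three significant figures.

0.349 AU

The flux needed for this T is 4σT⁴/(1−0.51) = 507.8 W/m².
Then d = [L/(4πS)]^(1/2) = 5.222×10^10 m, i.e. 0.3490 AU.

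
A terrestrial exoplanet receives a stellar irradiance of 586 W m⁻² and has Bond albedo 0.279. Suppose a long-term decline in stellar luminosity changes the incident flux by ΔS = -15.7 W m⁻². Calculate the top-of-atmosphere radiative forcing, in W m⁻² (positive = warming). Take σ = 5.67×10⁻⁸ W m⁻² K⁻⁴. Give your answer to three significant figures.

-2.83 W m⁻²

ΔF = Δ[S(1−α)]/4 = (1−0.279)·-15.7/4 = -2.830 W m⁻².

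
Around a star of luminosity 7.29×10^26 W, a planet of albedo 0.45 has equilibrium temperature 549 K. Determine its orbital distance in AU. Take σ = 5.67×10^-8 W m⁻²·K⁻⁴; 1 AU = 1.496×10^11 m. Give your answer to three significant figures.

The flux needed for this T is 4σT⁴/(1−0.45) = 37460 W m⁻².
Then d = [L/(4πS)]^(1/2) = 3.935×10^10 m, i.e. 0.2631 AU.

0.263 AU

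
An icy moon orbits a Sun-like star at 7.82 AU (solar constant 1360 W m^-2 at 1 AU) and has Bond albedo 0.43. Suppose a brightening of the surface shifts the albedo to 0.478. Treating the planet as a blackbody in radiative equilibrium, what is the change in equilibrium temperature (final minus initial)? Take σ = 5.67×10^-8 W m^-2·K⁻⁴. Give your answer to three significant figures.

-1.88 K

By the inverse-square law, S = 1360/7.82² = 22.24 W m^-2.
Initial: T₁ = [S(1−0.43)/(4σ)]^(1/4) = 86.46 K.
With α = 0.478, T₂ = 84.58 K.
Change: 84.58 − 86.46 = -1.881 K.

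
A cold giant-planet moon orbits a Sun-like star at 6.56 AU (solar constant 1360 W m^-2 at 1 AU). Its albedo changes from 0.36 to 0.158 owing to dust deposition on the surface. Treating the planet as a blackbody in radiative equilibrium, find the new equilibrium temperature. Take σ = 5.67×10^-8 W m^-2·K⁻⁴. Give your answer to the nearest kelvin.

Flux at the orbit: S = 1360/(6.56)² = 31.60 W m^-2.
With the new albedo, S(1−α₂)/4 = 6.652 W m^-2, so T₂ = 104.1 K.

104 kelvin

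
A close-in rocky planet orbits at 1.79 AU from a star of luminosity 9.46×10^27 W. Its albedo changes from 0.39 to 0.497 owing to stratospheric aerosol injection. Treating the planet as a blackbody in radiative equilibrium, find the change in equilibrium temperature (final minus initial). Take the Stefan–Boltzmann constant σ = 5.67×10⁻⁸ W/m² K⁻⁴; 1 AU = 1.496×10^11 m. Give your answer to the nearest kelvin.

Orbital distance: d = 1.79 AU = 2.678×10^11 m.
Spreading L over a sphere of radius d: S = 9.46×10^27/(4π·2.68×10^11²) = 10500 W/m².
Initial: T₁ = [S(1−0.39)/(4σ)]^(1/4) = 409.9 K.
With α = 0.497, T₂ = 390.6 K.
Change: 390.6 − 409.9 = -19.30 K.

-19 K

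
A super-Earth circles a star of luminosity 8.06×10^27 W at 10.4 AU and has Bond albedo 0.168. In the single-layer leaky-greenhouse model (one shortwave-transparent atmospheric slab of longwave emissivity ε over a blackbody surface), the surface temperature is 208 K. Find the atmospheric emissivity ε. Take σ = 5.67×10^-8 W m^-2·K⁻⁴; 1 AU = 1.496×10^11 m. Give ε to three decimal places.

0.961

Orbital distance: d = 10.4 AU = 1.556×10^12 m.
Spreading L over a sphere of radius d: S = 8.06×10^27/(4π·1.56×10^12²) = 265.0 W m^-2.
First, T_e = [265.0·(1−0.168)/(4σ)]^(1/4) = 176.6 K.
T_s⁴ = T_e⁴·2/(2−ε) → ε = 2 − 2(T_e/T_s)⁴ = 2 − 2·(176.6/208)⁴ = 0.9614.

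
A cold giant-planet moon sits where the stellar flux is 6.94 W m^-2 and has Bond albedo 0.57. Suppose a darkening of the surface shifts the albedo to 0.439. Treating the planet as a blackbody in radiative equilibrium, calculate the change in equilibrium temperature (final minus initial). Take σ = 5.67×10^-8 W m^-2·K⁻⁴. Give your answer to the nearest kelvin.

Before: T₁ = [6.940·0.43/(4σ)]^(1/4) = 60.23 K.
Final:   T₂ = [S(1−0.439)/(4σ)]^(1/4) = 64.37 K.
ΔT = T₂ − T₁ = 4.140 K.

4 K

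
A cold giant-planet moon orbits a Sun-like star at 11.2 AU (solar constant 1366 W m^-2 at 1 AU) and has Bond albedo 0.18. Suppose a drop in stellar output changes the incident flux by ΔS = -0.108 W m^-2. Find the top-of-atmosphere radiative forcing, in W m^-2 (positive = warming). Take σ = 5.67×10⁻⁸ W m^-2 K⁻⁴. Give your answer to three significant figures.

-0.0221 W m^-2

Flux at the orbit: S = 1366/(11.2)² = 10.89 W m^-2.
Only a fraction (1−α) is absorbed and it's spread over 4πR², so ΔF = (1−α)ΔS/4 = -0.02214 W m^-2.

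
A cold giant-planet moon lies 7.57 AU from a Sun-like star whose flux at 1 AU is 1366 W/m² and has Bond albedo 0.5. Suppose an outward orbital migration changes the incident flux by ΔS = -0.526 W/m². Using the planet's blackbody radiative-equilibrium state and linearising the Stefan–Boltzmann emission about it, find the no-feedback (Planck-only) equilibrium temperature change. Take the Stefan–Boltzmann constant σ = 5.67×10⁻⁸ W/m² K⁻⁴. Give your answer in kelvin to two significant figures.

-0.47 K

By the inverse-square law, S = 1366/7.57² = 23.84 W/m².
Reference equilibrium: T_e = [S(1−α)/(4σ)]^(1/4) = 85.14 K.
Only a fraction (1−α) is absorbed and it's spread over 4πR², so ΔF = (1−α)ΔS/4 = -0.06575 W/m².
The Planck feedback parameter is 4σT_e³ = 0.1400 W/m²/K.
So ΔT₀ = -0.06575/0.1400 = -0.470 K.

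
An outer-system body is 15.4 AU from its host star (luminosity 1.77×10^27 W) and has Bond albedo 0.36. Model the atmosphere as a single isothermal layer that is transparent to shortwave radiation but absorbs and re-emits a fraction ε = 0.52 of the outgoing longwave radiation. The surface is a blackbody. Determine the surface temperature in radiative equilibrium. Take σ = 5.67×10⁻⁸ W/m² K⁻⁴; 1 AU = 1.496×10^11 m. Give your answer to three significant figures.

100 K

Orbital distance: d = 15.4 AU = 2.304×10^12 m.
Spreading L over a sphere of radius d: S = 1.77×10^27/(4π·2.30×10^12²) = 26.54 W/m².
The planet radiates to space at T_e = [S(1−α)/(4σ)]^(1/4) = 93.02 K.
Surface balance with a leaky layer gives σT_s⁴ = σT_e⁴·2/(2−ε), so T_s = T_e·[2/(2−0.52)]^(1/4) = 100.3 K.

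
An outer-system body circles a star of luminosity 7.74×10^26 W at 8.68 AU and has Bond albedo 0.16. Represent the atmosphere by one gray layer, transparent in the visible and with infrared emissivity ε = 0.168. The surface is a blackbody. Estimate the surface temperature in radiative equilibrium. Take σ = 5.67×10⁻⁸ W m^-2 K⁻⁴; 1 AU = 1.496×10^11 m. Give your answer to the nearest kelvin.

d = 8.68 × 1.496×10^11 m = 1.299×10^12 m.
Spreading L over a sphere of radius d: S = 7.74×10^26/(4π·1.30×10^12²) = 36.53 W m^-2.
The planet radiates to space at T_e = [S(1−α)/(4σ)]^(1/4) = 107.8 K.
Surface balance with a leaky layer gives σT_s⁴ = σT_e⁴·2/(2−ε), so T_s = T_e·[2/(2−0.168)]^(1/4) = 110.2 K.

110 K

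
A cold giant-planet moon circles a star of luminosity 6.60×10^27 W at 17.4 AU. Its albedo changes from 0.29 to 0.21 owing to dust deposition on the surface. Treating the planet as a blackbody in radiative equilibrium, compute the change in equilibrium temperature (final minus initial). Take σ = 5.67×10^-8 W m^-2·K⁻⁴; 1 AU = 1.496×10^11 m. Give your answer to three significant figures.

3.38 K

d = 17.4 × 1.496×10^11 m = 2.603×10^12 m.
S = L/(4πd²) = 77.51 W m^-2.
With α = 0.29, T₁ = 124.8 K.
With α = 0.21, T₂ = 128.2 K.
Change: 128.2 − 124.8 = 3.376 K.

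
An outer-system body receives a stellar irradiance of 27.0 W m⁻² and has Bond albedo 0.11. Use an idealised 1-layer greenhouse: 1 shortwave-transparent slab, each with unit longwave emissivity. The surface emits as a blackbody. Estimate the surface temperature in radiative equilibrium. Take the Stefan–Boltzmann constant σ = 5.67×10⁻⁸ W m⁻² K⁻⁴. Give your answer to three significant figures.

121 K

The effective emission temperature is T_e = [S(1−α)/(4σ)]^¼ = 101.5 K.
With N = 1 opaque layers, T_s = (N+1)^(1/4)·T_e = 2^(1/4)·101.5 = 120.7 K.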